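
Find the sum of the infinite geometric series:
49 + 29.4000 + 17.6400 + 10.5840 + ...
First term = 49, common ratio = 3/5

For |r| < 1, S = a / (1 - r)
S = 49 / (1 - (3/5))
S = 49 / (2/5)
S = 245/2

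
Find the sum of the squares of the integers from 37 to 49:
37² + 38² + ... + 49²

Use ∑_{k=1}^{n} k² = n(n+1)(2n+1)/6, then subtract the first 36 terms.
∑_{k=1}^{49} k² = 49×50×99/6 = 40425
∑_{k=1}^{36} k² = 36×37×73/6 = 16206
∑_{k=37}^{49} k² = 40425 - 16206 = 24219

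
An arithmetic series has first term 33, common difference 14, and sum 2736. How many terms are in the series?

Using S = n/2 × [2a + (n-1)d]
2736 = n/2 × [2(33) + (n-1)(14)]
2736 = n/2 × [66 + 14n - 14]
5472 = n × [52 + 14n]
14n² + (52)n - 5472 = 0
Discriminant: Δ = (52)² - 4(14)(-5472) = 2704 + 306432 = 309136
√Δ = 556
n = [-(52) + √Δ] / (2·14) = (-52 + 556) / 28 = 504 / 28 = 18
(The negative root is discarded since n must be a positive integer.)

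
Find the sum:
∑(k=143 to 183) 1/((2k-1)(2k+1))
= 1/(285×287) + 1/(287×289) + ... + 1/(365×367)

Partial fractions: 1/((2k-1)(2k+1)) = (1/2)[1/(2k-1) - 1/(2k+1)]
The series telescopes:
= (1/2)[1/285 - 1/367]
= 41/104595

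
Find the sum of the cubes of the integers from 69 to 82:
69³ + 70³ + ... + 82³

Use ∑_{k=1}^{n} k³ = [n(n+1)/2]², then subtract the first 68 terms.
∑_{k=1}^{82} k³ = [82×83/2]² = 3403² = 11580409
∑_{k=1}^{68} k³ = [68×69/2]² = 2346² = 5503716
∑_{k=69}^{82} k³ = 11580409 - 5503716 = 6076693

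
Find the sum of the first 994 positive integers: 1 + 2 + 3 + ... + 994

Formula: ∑k = n(n+1)/2
= 994×995/2
= 989030/2
= 494515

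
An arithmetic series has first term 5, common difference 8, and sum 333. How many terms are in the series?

Using S = n/2 × [2a + (n-1)d]
333 = n/2 × [2(5) + (n-1)(8)]
333 = n/2 × [10 + 8n - 8]
666 = n × [2 + 8n]
8n² + (2)n - 666 = 0
Discriminant: Δ = (2)² - 4(8)(-666) = 4 + 21312 = 21316
√Δ = 146
n = [-(2) + √Δ] / (2·8) = (-2 + 146) / 16 = 144 / 16 = 9
(The negative root is discarded since n must be a positive integer.)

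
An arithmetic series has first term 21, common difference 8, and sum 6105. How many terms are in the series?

Using S = n/2 × [2a + (n-1)d]
6105 = n/2 × [2(21) + (n-1)(8)]
6105 = n/2 × [42 + 8n - 8]
12210 = n × [34 + 8n]
8n² + (34)n - 12210 = 0
Discriminant: Δ = (34)² - 4(8)(-12210) = 1156 + 390720 = 391876
√Δ = 626
n = [-(34) + √Δ] / (2·8) = (-34 + 626) / 16 = 592 / 16 = 37
(The negative root is discarded since n must be a positive integer.)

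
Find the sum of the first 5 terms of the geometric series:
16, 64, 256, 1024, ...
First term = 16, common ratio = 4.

Sₙ = a(1 - rⁿ) / (1 - r)
S_5 = 16(1 - 4^5) / (1 - 4)
S_5 = 16(1 - 1024) / (-3)
S_5 = 5456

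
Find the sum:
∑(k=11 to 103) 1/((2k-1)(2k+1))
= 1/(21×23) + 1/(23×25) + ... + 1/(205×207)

Partial fractions: 1/((2k-1)(2k+1)) = (1/2)[1/(2k-1) - 1/(2k+1)]
The series telescopes:
= (1/2)[1/21 - 1/207]
= 31/1449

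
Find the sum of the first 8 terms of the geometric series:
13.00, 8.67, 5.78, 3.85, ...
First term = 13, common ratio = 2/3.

Sₙ = a(1 - rⁿ) / (1 - r)
S_8 = 13(1 - (2/3)^8) / (1 - (2/3))
S_8 = 13(1 - (256/6561)) / (1/3)
S_8 = 81965/2187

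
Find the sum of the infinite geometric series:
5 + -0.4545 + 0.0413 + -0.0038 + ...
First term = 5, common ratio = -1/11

For |r| < 1, S = a / (1 - r)
S = 5 / (1 - (-1/11))
S = 5 / (12/11)
S = 55/12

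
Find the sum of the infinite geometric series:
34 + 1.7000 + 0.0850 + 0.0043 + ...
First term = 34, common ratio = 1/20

For |r| < 1, S = a / (1 - r)
S = 34 / (1 - (1/20))
S = 34 / (19/20)
S = 680/19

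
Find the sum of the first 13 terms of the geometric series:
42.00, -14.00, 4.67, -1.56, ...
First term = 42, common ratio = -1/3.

Sₙ = a(1 - rⁿ) / (1 - r)
S_13 = 42(1 - (-1/3)^13) / (1 - (-1/3))
S_13 = 42(1 - (-1/1594323)) / (4/3)
S_13 = 5580134/177147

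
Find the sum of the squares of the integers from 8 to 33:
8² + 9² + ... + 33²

Use ∑_{k=1}^{n} k² = n(n+1)(2n+1)/6, then subtract the first 7 terms.
∑_{k=1}^{33} k² = 33×34×67/6 = 12529
∑_{k=1}^{7} k² = 7×8×15/6 = 140
∑_{k=8}^{33} k² = 12529 - 140 = 12389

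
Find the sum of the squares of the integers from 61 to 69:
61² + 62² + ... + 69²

Use ∑_{k=1}^{n} k² = n(n+1)(2n+1)/6, then subtract the first 60 terms.
∑_{k=1}^{69} k² = 69×70×139/6 = 111895
∑_{k=1}^{60} k² = 60×61×121/6 = 73810
∑_{k=61}^{69} k² = 111895 - 73810 = 38085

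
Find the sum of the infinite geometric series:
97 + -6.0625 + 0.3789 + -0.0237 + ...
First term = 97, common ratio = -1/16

For |r| < 1, S = a / (1 - r)
S = 97 / (1 - (-1/16))
S = 97 / (17/16)
S = 1552/17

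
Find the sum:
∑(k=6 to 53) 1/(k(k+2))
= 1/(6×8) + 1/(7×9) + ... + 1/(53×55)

Partial fractions: 1/(k(k+2)) = (1/2)[1/k - 1/(k+2)]
Telescoping leaves the first two and last two terms:
= (1/2)[1/6 + 1/7 - 1/54 - 1/55]
= 1418/10395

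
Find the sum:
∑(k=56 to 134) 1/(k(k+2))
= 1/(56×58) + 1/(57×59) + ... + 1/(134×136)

Partial fractions: 1/(k(k+2)) = (1/2)[1/k - 1/(k+2)]
Telescoping leaves the first two and last two terms:
= (1/2)[1/56 + 1/57 - 1/135 - 1/136]
= 25201/2441880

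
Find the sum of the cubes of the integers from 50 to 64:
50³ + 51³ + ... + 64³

Use ∑_{k=1}^{n} k³ = [n(n+1)/2]², then subtract the first 49 terms.
∑_{k=1}^{64} k³ = [64×65/2]² = 2080² = 4326400
∑_{k=1}^{49} k³ = [49×50/2]² = 1225² = 1500625
∑_{k=50}^{64} k³ = 4326400 - 1500625 = 2825775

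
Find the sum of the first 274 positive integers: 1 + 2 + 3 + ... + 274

Formula: ∑k = n(n+1)/2
= 274×275/2
= 75350/2
= 37675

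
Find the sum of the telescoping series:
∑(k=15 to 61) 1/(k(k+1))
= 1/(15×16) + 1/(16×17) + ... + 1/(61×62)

Partial fractions: 1/(k(k+1)) = 1/k - 1/(k+1)
The series telescopes:
= (1/15 - 1/16) + (1/16 - 1/17) + ... + (1/61 - 1/62)
= 1/15 - 1/62
= 47/930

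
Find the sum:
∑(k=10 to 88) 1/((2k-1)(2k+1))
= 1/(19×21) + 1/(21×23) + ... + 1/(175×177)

Partial fractions: 1/((2k-1)(2k+1)) = (1/2)[1/(2k-1) - 1/(2k+1)]
The series telescopes:
= (1/2)[1/19 - 1/177]
= 79/3363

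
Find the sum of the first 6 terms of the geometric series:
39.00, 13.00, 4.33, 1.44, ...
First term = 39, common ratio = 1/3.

Sₙ = a(1 - rⁿ) / (1 - r)
S_6 = 39(1 - (1/3)^6) / (1 - (1/3))
S_6 = 39(1 - (1/729)) / (2/3)
S_6 = 4732/81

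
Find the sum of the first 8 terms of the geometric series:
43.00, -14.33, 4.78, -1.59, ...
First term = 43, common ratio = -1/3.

Sₙ = a(1 - rⁿ) / (1 - r)
S_8 = 43(1 - (-1/3)^8) / (1 - (-1/3))
S_8 = 43(1 - (1/6561)) / (4/3)
S_8 = 70520/2187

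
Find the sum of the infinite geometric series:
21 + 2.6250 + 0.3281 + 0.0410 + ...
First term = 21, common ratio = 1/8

For |r| < 1, S = a / (1 - r)
S = 21 / (1 - (1/8))
S = 21 / (7/8)
S = 24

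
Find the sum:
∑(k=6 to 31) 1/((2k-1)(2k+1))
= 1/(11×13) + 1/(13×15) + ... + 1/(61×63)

Partial fractions: 1/((2k-1)(2k+1)) = (1/2)[1/(2k-1) - 1/(2k+1)]
The series telescopes:
= (1/2)[1/11 - 1/63]
= 26/693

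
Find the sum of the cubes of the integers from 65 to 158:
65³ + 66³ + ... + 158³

Use ∑_{k=1}^{n} k³ = [n(n+1)/2]², then subtract the first 64 terms.
∑_{k=1}^{158} k³ = [158×159/2]² = 12561² = 157778721
∑_{k=1}^{64} k³ = [64×65/2]² = 2080² = 4326400
∑_{k=65}^{158} k³ = 157778721 - 4326400 = 153452321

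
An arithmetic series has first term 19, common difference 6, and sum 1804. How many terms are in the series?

Using S = n/2 × [2a + (n-1)d]
1804 = n/2 × [2(19) + (n-1)(6)]
1804 = n/2 × [38 + 6n - 6]
3608 = n × [32 + 6n]
6n² + (32)n - 3608 = 0
Discriminant: Δ = (32)² - 4(6)(-3608) = 1024 + 86592 = 87616
√Δ = 296
n = [-(32) + √Δ] / (2·6) = (-32 + 296) / 12 = 264 / 12 = 22
(The negative root is discarded since n must be a positive integer.)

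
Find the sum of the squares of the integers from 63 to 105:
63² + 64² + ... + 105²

Use ∑_{k=1}^{n} k² = n(n+1)(2n+1)/6, then subtract the first 62 terms.
∑_{k=1}^{105} k² = 105×106×211/6 = 391405
∑_{k=1}^{62} k² = 62×63×125/6 = 81375
∑_{k=63}^{105} k² = 391405 - 81375 = 310030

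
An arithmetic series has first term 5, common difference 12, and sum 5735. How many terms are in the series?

Using S = n/2 × [2a + (n-1)d]
5735 = n/2 × [2(5) + (n-1)(12)]
5735 = n/2 × [10 + 12n - 12]
11470 = n × [-2 + 12n]
12n² + (-2)n - 11470 = 0
Discriminant: Δ = (-2)² - 4(12)(-11470) = 4 + 550560 = 550564
√Δ = 742
n = [-(-2) + √Δ] / (2·12) = (2 + 742) / 24 = 744 / 24 = 31
(The negative root is discarded since n must be a positive integer.)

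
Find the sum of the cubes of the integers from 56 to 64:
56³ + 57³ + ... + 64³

Use ∑_{k=1}^{n} k³ = [n(n+1)/2]², then subtract the first 55 terms.
∑_{k=1}^{64} k³ = [64×65/2]² = 2080² = 4326400
∑_{k=1}^{55} k³ = [55×56/2]² = 1540² = 2371600
∑_{k=56}^{64} k³ = 4326400 - 2371600 = 1954800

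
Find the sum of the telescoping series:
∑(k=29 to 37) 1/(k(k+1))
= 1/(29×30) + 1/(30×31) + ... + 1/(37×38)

Partial fractions: 1/(k(k+1)) = 1/k - 1/(k+1)
The series telescopes:
= (1/29 - 1/30) + (1/30 - 1/31) + ... + (1/37 - 1/38)
= 1/29 - 1/38
= 9/1102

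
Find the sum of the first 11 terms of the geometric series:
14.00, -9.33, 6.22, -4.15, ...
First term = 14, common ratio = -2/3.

Sₙ = a(1 - rⁿ) / (1 - r)
S_11 = 14(1 - (-2/3)^11) / (1 - (-2/3))
S_11 = 14(1 - (-2048/177147)) / (5/3)
S_11 = 501746/59049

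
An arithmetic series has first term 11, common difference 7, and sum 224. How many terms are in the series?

Using S = n/2 × [2a + (n-1)d]
224 = n/2 × [2(11) + (n-1)(7)]
224 = n/2 × [22 + 7n - 7]
448 = n × [15 + 7n]
7n² + (15)n - 448 = 0
Discriminant: Δ = (15)² - 4(7)(-448) = 225 + 12544 = 12769
√Δ = 113
n = [-(15) + √Δ] / (2·7) = (-15 + 113) / 14 = 98 / 14 = 7
(The negative root is discarded since n must be a positive integer.)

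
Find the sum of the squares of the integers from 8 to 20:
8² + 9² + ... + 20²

Use ∑_{k=1}^{n} k² = n(n+1)(2n+1)/6, then subtract the first 7 terms.
∑_{k=1}^{20} k² = 20×21×41/6 = 2870
∑_{k=1}^{7} k² = 7×8×15/6 = 140
∑_{k=8}^{20} k² = 2870 - 140 = 2730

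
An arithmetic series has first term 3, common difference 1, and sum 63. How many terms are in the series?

Using S = n/2 × [2a + (n-1)d]
63 = n/2 × [2(3) + (n-1)(1)]
63 = n/2 × [6 + 1n - 1]
126 = n × [5 + 1n]
1n² + (5)n - 126 = 0
Discriminant: Δ = (5)² - 4(1)(-126) = 25 + 504 = 529
√Δ = 23
n = [-(5) + √Δ] / (2·1) = (-5 + 23) / 2 = 18 / 2 = 9
(The negative root is discarded since n must be a positive integer.)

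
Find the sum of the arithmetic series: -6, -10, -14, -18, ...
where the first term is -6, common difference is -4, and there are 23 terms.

Sₙ = n/2 × (first + last)
Last term = a + (n-1)d = -6 + (23-1)×(-4) = -94
S_23 = 23/2 × (-6 + (-94))
S_23 = 23/2 × (-100) = -1150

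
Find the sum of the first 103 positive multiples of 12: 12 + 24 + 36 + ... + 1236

Factor out 12: = 12(1 + 2 + ... + 103) = 12 × n(n+1)/2
= 12 × 103×104/2
= 12 × 5356
= 64272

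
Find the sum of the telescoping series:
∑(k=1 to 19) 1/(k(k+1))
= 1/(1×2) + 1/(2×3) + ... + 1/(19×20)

Partial fractions: 1/(k(k+1)) = 1/k - 1/(k+1)
The series telescopes:
= (1/1 - 1/2) + (1/2 - 1/3) + ... + (1/19 - 1/20)
= 1/1 - 1/20
= 19/20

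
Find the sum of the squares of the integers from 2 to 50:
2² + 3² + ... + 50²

Use ∑_{k=1}^{n} k² = n(n+1)(2n+1)/6, then subtract the first 1 terms.
∑_{k=1}^{50} k² = 50×51×101/6 = 42925
∑_{k=1}^{1} k² = 1×2×3/6 = 1
∑_{k=2}^{50} k² = 42925 - 1 = 42924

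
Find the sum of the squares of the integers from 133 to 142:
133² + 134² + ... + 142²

Use ∑_{k=1}^{n} k² = n(n+1)(2n+1)/6, then subtract the first 132 terms.
∑_{k=1}^{142} k² = 142×143×285/6 = 964535
∑_{k=1}^{132} k² = 132×133×265/6 = 775390
∑_{k=133}^{142} k² = 964535 - 775390 = 189145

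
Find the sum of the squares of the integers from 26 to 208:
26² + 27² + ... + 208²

Use ∑_{k=1}^{n} k² = n(n+1)(2n+1)/6, then subtract the first 25 terms.
∑_{k=1}^{208} k² = 208×209×417/6 = 3021304
∑_{k=1}^{25} k² = 25×26×51/6 = 5525
∑_{k=26}^{208} k² = 3021304 - 5525 = 3015779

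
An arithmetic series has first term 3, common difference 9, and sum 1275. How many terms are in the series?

Using S = n/2 × [2a + (n-1)d]
1275 = n/2 × [2(3) + (n-1)(9)]
1275 = n/2 × [6 + 9n - 9]
2550 = n × [-3 + 9n]
9n² + (-3)n - 2550 = 0
Discriminant: Δ = (-3)² - 4(9)(-2550) = 9 + 91800 = 91809
√Δ = 303
n = [-(-3) + √Δ] / (2·9) = (3 + 303) / 18 = 306 / 18 = 17
(The negative root is discarded since n must be a positive integer.)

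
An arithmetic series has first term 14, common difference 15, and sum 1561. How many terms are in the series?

Using S = n/2 × [2a + (n-1)d]
1561 = n/2 × [2(14) + (n-1)(15)]
1561 = n/2 × [28 + 15n - 15]
3122 = n × [13 + 15n]
15n² + (13)n - 3122 = 0
Discriminant: Δ = (13)² - 4(15)(-3122) = 169 + 187320 = 187489
√Δ = 433
n = [-(13) + √Δ] / (2·15) = (-13 + 433) / 30 = 420 / 30 = 14
(The negative root is discarded since n must be a positive integer.)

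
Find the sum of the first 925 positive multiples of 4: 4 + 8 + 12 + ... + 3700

Factor out 4: = 4(1 + 2 + ... + 925) = 4 × n(n+1)/2
= 4 × 925×926/2
= 4 × 428275
= 1713100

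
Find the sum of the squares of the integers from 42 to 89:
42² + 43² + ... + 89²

Use ∑_{k=1}^{n} k² = n(n+1)(2n+1)/6, then subtract the first 41 terms.
∑_{k=1}^{89} k² = 89×90×179/6 = 238965
∑_{k=1}^{41} k² = 41×42×83/6 = 23821
∑_{k=42}^{89} k² = 238965 - 23821 = 215144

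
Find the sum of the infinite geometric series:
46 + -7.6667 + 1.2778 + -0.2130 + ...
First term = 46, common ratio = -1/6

For |r| < 1, S = a / (1 - r)
S = 46 / (1 - (-1/6))
S = 46 / (7/6)
S = 276/7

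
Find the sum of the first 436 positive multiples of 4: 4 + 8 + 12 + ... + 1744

Factor out 4: = 4(1 + 2 + ... + 436) = 4 × n(n+1)/2
= 4 × 436×437/2
= 4 × 95266
= 381064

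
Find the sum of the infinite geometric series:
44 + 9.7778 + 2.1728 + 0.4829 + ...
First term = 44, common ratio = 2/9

For |r| < 1, S = a / (1 - r)
S = 44 / (1 - (2/9))
S = 44 / (7/9)
S = 396/7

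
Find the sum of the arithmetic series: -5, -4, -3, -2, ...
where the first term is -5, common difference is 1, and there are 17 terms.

Sₙ = n/2 × (first + last)
Last term = a + (n-1)d = -5 + (17-1)×1 = 11
S_17 = 17/2 × (-5 + 11)
S_17 = 17/2 × 6 = 51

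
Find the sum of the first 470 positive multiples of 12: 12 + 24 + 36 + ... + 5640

Factor out 12: = 12(1 + 2 + ... + 470) = 12 × n(n+1)/2
= 12 × 470×471/2
= 12 × 110685
= 1328220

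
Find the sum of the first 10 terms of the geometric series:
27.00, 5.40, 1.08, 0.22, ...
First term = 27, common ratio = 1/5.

Sₙ = a(1 - rⁿ) / (1 - r)
S_10 = 27(1 - (1/5)^10) / (1 - (1/5))
S_10 = 27(1 - (1/9765625)) / (4/5)
S_10 = 65917962/1953125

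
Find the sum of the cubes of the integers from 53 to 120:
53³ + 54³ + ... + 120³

Use ∑_{k=1}^{n} k³ = [n(n+1)/2]², then subtract the first 52 terms.
∑_{k=1}^{120} k³ = [120×121/2]² = 7260² = 52707600
∑_{k=1}^{52} k³ = [52×53/2]² = 1378² = 1898884
∑_{k=53}^{120} k³ = 52707600 - 1898884 = 50808716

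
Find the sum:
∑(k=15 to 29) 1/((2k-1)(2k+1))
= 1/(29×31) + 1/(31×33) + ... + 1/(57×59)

Partial fractions: 1/((2k-1)(2k+1)) = (1/2)[1/(2k-1) - 1/(2k+1)]
The series telescopes:
= (1/2)[1/29 - 1/59]
= 15/1711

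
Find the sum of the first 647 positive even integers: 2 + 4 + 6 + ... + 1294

Sum of first n even numbers = n(n+1)
= 647×648
= 419256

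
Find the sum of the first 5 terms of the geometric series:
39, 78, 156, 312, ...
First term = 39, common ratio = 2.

Sₙ = a(1 - rⁿ) / (1 - r)
S_5 = 39(1 - 2^5) / (1 - 2)
S_5 = 39(1 - 32) / (-1)
S_5 = 1209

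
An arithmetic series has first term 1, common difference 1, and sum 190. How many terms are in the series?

Using S = n/2 × [2a + (n-1)d]
190 = n/2 × [2(1) + (n-1)(1)]
190 = n/2 × [2 + 1n - 1]
380 = n × [1 + 1n]
1n² + (1)n - 380 = 0
Discriminant: Δ = (1)² - 4(1)(-380) = 1 + 1520 = 1521
√Δ = 39
n = [-(1) + √Δ] / (2·1) = (-1 + 39) / 2 = 38 / 2 = 19
(The negative root is discarded since n must be a positive integer.)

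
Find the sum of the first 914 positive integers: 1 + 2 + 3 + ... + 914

Formula: ∑k = n(n+1)/2
= 914×915/2
= 836310/2
= 418155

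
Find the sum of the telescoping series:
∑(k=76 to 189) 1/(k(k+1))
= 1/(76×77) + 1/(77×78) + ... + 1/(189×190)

Partial fractions: 1/(k(k+1)) = 1/k - 1/(k+1)
The series telescopes:
= (1/76 - 1/77) + (1/77 - 1/78) + ... + (1/189 - 1/190)
= 1/76 - 1/190
= 3/380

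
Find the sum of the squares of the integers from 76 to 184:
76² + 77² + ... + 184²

Use ∑_{k=1}^{n} k² = n(n+1)(2n+1)/6, then subtract the first 75 terms.
∑_{k=1}^{184} k² = 184×185×369/6 = 2093460
∑_{k=1}^{75} k² = 75×76×151/6 = 143450
∑_{k=76}^{184} k² = 2093460 - 143450 = 1950010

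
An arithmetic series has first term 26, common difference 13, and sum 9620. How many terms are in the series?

Using S = n/2 × [2a + (n-1)d]
9620 = n/2 × [2(26) + (n-1)(13)]
9620 = n/2 × [52 + 13n - 13]
19240 = n × [39 + 13n]
13n² + (39)n - 19240 = 0
Discriminant: Δ = (39)² - 4(13)(-19240) = 1521 + 1000480 = 1002001
√Δ = 1001
n = [-(39) + √Δ] / (2·13) = (-39 + 1001) / 26 = 962 / 26 = 37
(The negative root is discarded since n must be a positive integer.)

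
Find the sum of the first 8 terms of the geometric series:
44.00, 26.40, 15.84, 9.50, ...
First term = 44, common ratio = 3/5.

Sₙ = a(1 - rⁿ) / (1 - r)
S_8 = 44(1 - (3/5)^8) / (1 - (3/5))
S_8 = 44(1 - (6561/390625)) / (2/5)
S_8 = 8449408/78125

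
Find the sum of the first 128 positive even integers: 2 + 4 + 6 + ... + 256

Sum of first n even numbers = n(n+1)
= 128×129
= 16512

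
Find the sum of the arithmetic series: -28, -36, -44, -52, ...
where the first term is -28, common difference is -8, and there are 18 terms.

Sₙ = n/2 × (first + last)
Last term = a + (n-1)d = -28 + (18-1)×(-8) = -164
S_18 = 18/2 × (-28 + (-164))
S_18 = 18/2 × (-192) = -1728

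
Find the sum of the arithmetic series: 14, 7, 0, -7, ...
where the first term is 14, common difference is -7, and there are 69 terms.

Sₙ = n/2 × (first + last)
Last term = a + (n-1)d = 14 + (69-1)×(-7) = -462
S_69 = 69/2 × (14 + (-462))
S_69 = 69/2 × (-448) = -15456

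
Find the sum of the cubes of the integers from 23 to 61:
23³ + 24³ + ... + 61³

Use ∑_{k=1}^{n} k³ = [n(n+1)/2]², then subtract the first 22 terms.
∑_{k=1}^{61} k³ = [61×62/2]² = 1891² = 3575881
∑_{k=1}^{22} k³ = [22×23/2]² = 253² = 64009
∑_{k=23}^{61} k³ = 3575881 - 64009 = 3511872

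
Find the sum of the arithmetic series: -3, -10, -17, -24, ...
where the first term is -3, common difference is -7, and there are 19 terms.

Sₙ = n/2 × (first + last)
Last term = a + (n-1)d = -3 + (19-1)×(-7) = -129
S_19 = 19/2 × (-3 + (-129))
S_19 = 19/2 × (-132) = -1254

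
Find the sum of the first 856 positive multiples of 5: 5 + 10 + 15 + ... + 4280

Factor out 5: = 5(1 + 2 + ... + 856) = 5 × n(n+1)/2
= 5 × 856×857/2
= 5 × 366796
= 1833980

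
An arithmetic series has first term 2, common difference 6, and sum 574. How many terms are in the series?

Using S = n/2 × [2a + (n-1)d]
574 = n/2 × [2(2) + (n-1)(6)]
574 = n/2 × [4 + 6n - 6]
1148 = n × [-2 + 6n]
6n² + (-2)n - 1148 = 0
Discriminant: Δ = (-2)² - 4(6)(-1148) = 4 + 27552 = 27556
√Δ = 166
n = [-(-2) + √Δ] / (2·6) = (2 + 166) / 12 = 168 / 12 = 14
(The negative root is discarded since n must be a positive integer.)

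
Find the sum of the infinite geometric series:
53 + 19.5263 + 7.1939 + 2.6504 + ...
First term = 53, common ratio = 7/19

For |r| < 1, S = a / (1 - r)
S = 53 / (1 - (7/19))
S = 53 / (12/19)
S = 1007/12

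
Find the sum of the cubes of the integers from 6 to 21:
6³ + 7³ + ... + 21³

Use ∑_{k=1}^{n} k³ = [n(n+1)/2]², then subtract the first 5 terms.
∑_{k=1}^{21} k³ = [21×22/2]² = 231² = 53361
∑_{k=1}^{5} k³ = [5×6/2]² = 15² = 225
∑_{k=6}^{21} k³ = 53361 - 225 = 53136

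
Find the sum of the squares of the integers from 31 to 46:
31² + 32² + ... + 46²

Use ∑_{k=1}^{n} k² = n(n+1)(2n+1)/6, then subtract the first 30 terms.
∑_{k=1}^{46} k² = 46×47×93/6 = 33511
∑_{k=1}^{30} k² = 30×31×61/6 = 9455
∑_{k=31}^{46} k² = 33511 - 9455 = 24056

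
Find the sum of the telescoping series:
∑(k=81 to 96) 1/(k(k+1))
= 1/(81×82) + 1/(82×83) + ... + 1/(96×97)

Partial fractions: 1/(k(k+1)) = 1/k - 1/(k+1)
The series telescopes:
= (1/81 - 1/82) + (1/82 - 1/83) + ... + (1/96 - 1/97)
= 1/81 - 1/97
= 16/7857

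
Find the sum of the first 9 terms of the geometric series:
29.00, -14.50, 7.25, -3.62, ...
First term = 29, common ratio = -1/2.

Sₙ = a(1 - rⁿ) / (1 - r)
S_9 = 29(1 - (-1/2)^9) / (1 - (-1/2))
S_9 = 29(1 - (-1/512)) / (3/2)
S_9 = 4959/256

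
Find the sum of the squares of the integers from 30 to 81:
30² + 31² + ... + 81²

Use ∑_{k=1}^{n} k² = n(n+1)(2n+1)/6, then subtract the first 29 terms.
∑_{k=1}^{81} k² = 81×82×163/6 = 180441
∑_{k=1}^{29} k² = 29×30×59/6 = 8555
∑_{k=30}^{81} k² = 180441 - 8555 = 171886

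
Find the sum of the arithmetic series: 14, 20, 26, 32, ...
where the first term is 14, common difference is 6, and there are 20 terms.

Sₙ = n/2 × (first + last)
Last term = a + (n-1)d = 14 + (20-1)×6 = 128
S_20 = 20/2 × (14 + 128)
S_20 = 20/2 × 142 = 1420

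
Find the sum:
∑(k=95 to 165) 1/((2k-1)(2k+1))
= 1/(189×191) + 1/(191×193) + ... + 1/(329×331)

Partial fractions: 1/((2k-1)(2k+1)) = (1/2)[1/(2k-1) - 1/(2k+1)]
The series telescopes:
= (1/2)[1/189 - 1/331]
= 71/62559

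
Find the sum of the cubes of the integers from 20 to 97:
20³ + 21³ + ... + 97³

Use ∑_{k=1}^{n} k³ = [n(n+1)/2]², then subtract the first 19 terms.
∑_{k=1}^{97} k³ = [97×98/2]² = 4753² = 22591009
∑_{k=1}^{19} k³ = [19×20/2]² = 190² = 36100
∑_{k=20}^{97} k³ = 22591009 - 36100 = 22554909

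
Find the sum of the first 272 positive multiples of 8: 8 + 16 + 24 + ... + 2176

Factor out 8: = 8(1 + 2 + ... + 272) = 8 × n(n+1)/2
= 8 × 272×273/2
= 8 × 37128
= 297024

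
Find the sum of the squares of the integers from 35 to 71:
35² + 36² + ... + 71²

Use ∑_{k=1}^{n} k² = n(n+1)(2n+1)/6, then subtract the first 34 terms.
∑_{k=1}^{71} k² = 71×72×143/6 = 121836
∑_{k=1}^{34} k² = 34×35×69/6 = 13685
∑_{k=35}^{71} k² = 121836 - 13685 = 108151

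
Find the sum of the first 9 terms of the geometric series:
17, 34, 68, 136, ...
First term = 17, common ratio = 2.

Sₙ = a(1 - rⁿ) / (1 - r)
S_9 = 17(1 - 2^9) / (1 - 2)
S_9 = 17(1 - 512) / (-1)
S_9 = 8687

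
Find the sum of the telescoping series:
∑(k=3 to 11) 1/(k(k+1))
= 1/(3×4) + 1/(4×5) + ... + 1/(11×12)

Partial fractions: 1/(k(k+1)) = 1/k - 1/(k+1)
The series telescopes:
= (1/3 - 1/4) + (1/4 - 1/5) + ... + (1/11 - 1/12)
= 1/3 - 1/12
= 1/4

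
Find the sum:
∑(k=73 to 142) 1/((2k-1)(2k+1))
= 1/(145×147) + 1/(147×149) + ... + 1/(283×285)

Partial fractions: 1/((2k-1)(2k+1)) = (1/2)[1/(2k-1) - 1/(2k+1)]
The series telescopes:
= (1/2)[1/145 - 1/285]
= 14/8265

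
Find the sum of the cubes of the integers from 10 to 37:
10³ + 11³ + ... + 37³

Use ∑_{k=1}^{n} k³ = [n(n+1)/2]², then subtract the first 9 terms.
∑_{k=1}^{37} k³ = [37×38/2]² = 703² = 494209
∑_{k=1}^{9} k³ = [9×10/2]² = 45² = 2025
∑_{k=10}^{37} k³ = 494209 - 2025 = 492184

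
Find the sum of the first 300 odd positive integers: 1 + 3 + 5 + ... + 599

Sum of first n odd numbers = n²
= 300²
= 90000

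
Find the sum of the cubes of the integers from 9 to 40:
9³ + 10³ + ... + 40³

Use ∑_{k=1}^{n} k³ = [n(n+1)/2]², then subtract the first 8 terms.
∑_{k=1}^{40} k³ = [40×41/2]² = 820² = 672400
∑_{k=1}^{8} k³ = [8×9/2]² = 36² = 1296
∑_{k=9}^{40} k³ = 672400 - 1296 = 671104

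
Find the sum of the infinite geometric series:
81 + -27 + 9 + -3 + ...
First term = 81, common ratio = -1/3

For |r| < 1, S = a / (1 - r)
S = 81 / (1 - (-1/3))
S = 81 / (4/3)
S = 243/4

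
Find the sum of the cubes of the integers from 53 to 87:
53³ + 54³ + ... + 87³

Use ∑_{k=1}^{n} k³ = [n(n+1)/2]², then subtract the first 52 terms.
∑_{k=1}^{87} k³ = [87×88/2]² = 3828² = 14653584
∑_{k=1}^{52} k³ = [52×53/2]² = 1378² = 1898884
∑_{k=53}^{87} k³ = 14653584 - 1898884 = 12754700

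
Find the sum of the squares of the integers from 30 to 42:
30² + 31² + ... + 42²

Use ∑_{k=1}^{n} k² = n(n+1)(2n+1)/6, then subtract the first 29 terms.
∑_{k=1}^{42} k² = 42×43×85/6 = 25585
∑_{k=1}^{29} k² = 29×30×59/6 = 8555
∑_{k=30}^{42} k² = 25585 - 8555 = 17030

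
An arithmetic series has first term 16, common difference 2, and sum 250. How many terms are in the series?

Using S = n/2 × [2a + (n-1)d]
250 = n/2 × [2(16) + (n-1)(2)]
250 = n/2 × [32 + 2n - 2]
500 = n × [30 + 2n]
2n² + (30)n - 500 = 0
Discriminant: Δ = (30)² - 4(2)(-500) = 900 + 4000 = 4900
√Δ = 70
n = [-(30) + √Δ] / (2·2) = (-30 + 70) / 4 = 40 / 4 = 10
(The negative root is discarded since n must be a positive integer.)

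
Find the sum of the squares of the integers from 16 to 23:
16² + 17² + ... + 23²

Use ∑_{k=1}^{n} k² = n(n+1)(2n+1)/6, then subtract the first 15 terms.
∑_{k=1}^{23} k² = 23×24×47/6 = 4324
∑_{k=1}^{15} k² = 15×16×31/6 = 1240
∑_{k=16}^{23} k² = 4324 - 1240 = 3084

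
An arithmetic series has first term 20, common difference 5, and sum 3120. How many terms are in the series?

Using S = n/2 × [2a + (n-1)d]
3120 = n/2 × [2(20) + (n-1)(5)]
3120 = n/2 × [40 + 5n - 5]
6240 = n × [35 + 5n]
5n² + (35)n - 6240 = 0
Discriminant: Δ = (35)² - 4(5)(-6240) = 1225 + 124800 = 126025
√Δ = 355
n = [-(35) + √Δ] / (2·5) = (-35 + 355) / 10 = 320 / 10 = 32
(The negative root is discarded since n must be a positive integer.)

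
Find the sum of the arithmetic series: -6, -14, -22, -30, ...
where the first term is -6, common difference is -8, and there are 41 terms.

Sₙ = n/2 × (first + last)
Last term = a + (n-1)d = -6 + (41-1)×(-8) = -326
S_41 = 41/2 × (-6 + (-326))
S_41 = 41/2 × (-332) = -6806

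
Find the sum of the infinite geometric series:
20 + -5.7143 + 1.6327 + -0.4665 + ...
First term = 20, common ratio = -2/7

For |r| < 1, S = a / (1 - r)
S = 20 / (1 - (-2/7))
S = 20 / (9/7)
S = 140/9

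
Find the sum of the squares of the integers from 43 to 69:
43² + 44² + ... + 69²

Use ∑_{k=1}^{n} k² = n(n+1)(2n+1)/6, then subtract the first 42 terms.
∑_{k=1}^{69} k² = 69×70×139/6 = 111895
∑_{k=1}^{42} k² = 42×43×85/6 = 25585
∑_{k=43}^{69} k² = 111895 - 25585 = 86310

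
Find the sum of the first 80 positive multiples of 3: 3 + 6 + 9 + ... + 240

Factor out 3: = 3(1 + 2 + ... + 80) = 3 × n(n+1)/2
= 3 × 80×81/2
= 3 × 3240
= 9720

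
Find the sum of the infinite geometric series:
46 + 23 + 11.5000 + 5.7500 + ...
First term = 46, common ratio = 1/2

For |r| < 1, S = a / (1 - r)
S = 46 / (1 - (1/2))
S = 46 / (1/2)
S = 92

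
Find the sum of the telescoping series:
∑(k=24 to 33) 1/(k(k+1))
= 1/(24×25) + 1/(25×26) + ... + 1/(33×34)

Partial fractions: 1/(k(k+1)) = 1/k - 1/(k+1)
The series telescopes:
= (1/24 - 1/25) + (1/25 - 1/26) + ... + (1/33 - 1/34)
= 1/24 - 1/34
= 5/408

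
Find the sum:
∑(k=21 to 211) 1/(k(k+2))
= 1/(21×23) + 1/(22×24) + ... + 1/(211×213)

Partial fractions: 1/(k(k+2)) = (1/2)[1/k - 1/(k+2)]
Telescoping leaves the first two and last two terms:
= (1/2)[1/21 + 1/22 - 1/212 - 1/213]
= 290893/6954024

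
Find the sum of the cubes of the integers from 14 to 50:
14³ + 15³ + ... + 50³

Use ∑_{k=1}^{n} k³ = [n(n+1)/2]², then subtract the first 13 terms.
∑_{k=1}^{50} k³ = [50×51/2]² = 1275² = 1625625
∑_{k=1}^{13} k³ = [13×14/2]² = 91² = 8281
∑_{k=14}^{50} k³ = 1625625 - 8281 = 1617344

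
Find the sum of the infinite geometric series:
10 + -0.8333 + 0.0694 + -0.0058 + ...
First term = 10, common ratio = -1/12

For |r| < 1, S = a / (1 - r)
S = 10 / (1 - (-1/12))
S = 10 / (13/12)
S = 120/13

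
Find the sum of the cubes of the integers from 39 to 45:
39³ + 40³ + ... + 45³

Use ∑_{k=1}^{n} k³ = [n(n+1)/2]², then subtract the first 38 terms.
∑_{k=1}^{45} k³ = [45×46/2]² = 1035² = 1071225
∑_{k=1}^{38} k³ = [38×39/2]² = 741² = 549081
∑_{k=39}^{45} k³ = 1071225 - 549081 = 522144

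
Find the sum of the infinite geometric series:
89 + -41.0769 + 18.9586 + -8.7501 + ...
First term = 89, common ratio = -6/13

For |r| < 1, S = a / (1 - r)
S = 89 / (1 - (-6/13))
S = 89 / (19/13)
S = 1157/19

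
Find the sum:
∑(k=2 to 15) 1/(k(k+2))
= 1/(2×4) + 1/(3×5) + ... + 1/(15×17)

Partial fractions: 1/(k(k+2)) = (1/2)[1/k - 1/(k+2)]
Telescoping leaves the first two and last two terms:
= (1/2)[1/2 + 1/3 - 1/16 - 1/17]
= 581/1632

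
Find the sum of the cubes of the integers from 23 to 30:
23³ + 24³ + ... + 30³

Use ∑_{k=1}^{n} k³ = [n(n+1)/2]², then subtract the first 22 terms.
∑_{k=1}^{30} k³ = [30×31/2]² = 465² = 216225
∑_{k=1}^{22} k³ = [22×23/2]² = 253² = 64009
∑_{k=23}^{30} k³ = 216225 - 64009 = 152216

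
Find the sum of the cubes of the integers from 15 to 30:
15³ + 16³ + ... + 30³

Use ∑_{k=1}^{n} k³ = [n(n+1)/2]², then subtract the first 14 terms.
∑_{k=1}^{30} k³ = [30×31/2]² = 465² = 216225
∑_{k=1}^{14} k³ = [14×15/2]² = 105² = 11025
∑_{k=15}^{30} k³ = 216225 - 11025 = 205200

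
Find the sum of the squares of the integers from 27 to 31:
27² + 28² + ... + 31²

Use ∑_{k=1}^{n} k² = n(n+1)(2n+1)/6, then subtract the first 26 terms.
∑_{k=1}^{31} k² = 31×32×63/6 = 10416
∑_{k=1}^{26} k² = 26×27×53/6 = 6201
∑_{k=27}^{31} k² = 10416 - 6201 = 4215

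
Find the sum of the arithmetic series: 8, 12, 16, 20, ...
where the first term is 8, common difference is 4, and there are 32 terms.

Sₙ = n/2 × (first + last)
Last term = a + (n-1)d = 8 + (32-1)×4 = 132
S_32 = 32/2 × (8 + 132)
S_32 = 32/2 × 140 = 2240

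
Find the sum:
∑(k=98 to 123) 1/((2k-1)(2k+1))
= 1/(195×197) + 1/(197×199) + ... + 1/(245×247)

Partial fractions: 1/((2k-1)(2k+1)) = (1/2)[1/(2k-1) - 1/(2k+1)]
The series telescopes:
= (1/2)[1/195 - 1/247]
= 2/3705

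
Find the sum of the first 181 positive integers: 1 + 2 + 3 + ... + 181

Formula: ∑k = n(n+1)/2
= 181×182/2
= 32942/2
= 16471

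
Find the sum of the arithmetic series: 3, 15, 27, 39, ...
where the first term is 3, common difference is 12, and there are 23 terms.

Sₙ = n/2 × (first + last)
Last term = a + (n-1)d = 3 + (23-1)×12 = 267
S_23 = 23/2 × (3 + 267)
S_23 = 23/2 × 270 = 3105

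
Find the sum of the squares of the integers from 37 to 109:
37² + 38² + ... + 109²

Use ∑_{k=1}^{n} k² = n(n+1)(2n+1)/6, then subtract the first 36 terms.
∑_{k=1}^{109} k² = 109×110×219/6 = 437635
∑_{k=1}^{36} k² = 36×37×73/6 = 16206
∑_{k=37}^{109} k² = 437635 - 16206 = 421429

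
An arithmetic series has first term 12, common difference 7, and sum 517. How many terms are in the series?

Using S = n/2 × [2a + (n-1)d]
517 = n/2 × [2(12) + (n-1)(7)]
517 = n/2 × [24 + 7n - 7]
1034 = n × [17 + 7n]
7n² + (17)n - 1034 = 0
Discriminant: Δ = (17)² - 4(7)(-1034) = 289 + 28952 = 29241
√Δ = 171
n = [-(17) + √Δ] / (2·7) = (-17 + 171) / 14 = 154 / 14 = 11
(The negative root is discarded since n must be a positive integer.)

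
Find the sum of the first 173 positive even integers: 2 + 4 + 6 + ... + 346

Sum of first n even numbers = n(n+1)
= 173×174
= 30102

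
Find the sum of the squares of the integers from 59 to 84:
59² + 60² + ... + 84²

Use ∑_{k=1}^{n} k² = n(n+1)(2n+1)/6, then subtract the first 58 terms.
∑_{k=1}^{84} k² = 84×85×169/6 = 201110
∑_{k=1}^{58} k² = 58×59×117/6 = 66729
∑_{k=59}^{84} k² = 201110 - 66729 = 134381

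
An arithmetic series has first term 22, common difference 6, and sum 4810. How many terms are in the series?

Using S = n/2 × [2a + (n-1)d]
4810 = n/2 × [2(22) + (n-1)(6)]
4810 = n/2 × [44 + 6n - 6]
9620 = n × [38 + 6n]
6n² + (38)n - 9620 = 0
Discriminant: Δ = (38)² - 4(6)(-9620) = 1444 + 230880 = 232324
√Δ = 482
n = [-(38) + √Δ] / (2·6) = (-38 + 482) / 12 = 444 / 12 = 37
(The negative root is discarded since n must be a positive integer.)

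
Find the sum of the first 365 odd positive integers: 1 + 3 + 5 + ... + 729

Sum of first n odd numbers = n²
= 365²
= 133225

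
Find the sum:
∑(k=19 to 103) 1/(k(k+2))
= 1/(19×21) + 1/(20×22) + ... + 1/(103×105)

Partial fractions: 1/(k(k+2)) = (1/2)[1/k - 1/(k+2)]
Telescoping leaves the first two and last two terms:
= (1/2)[1/19 + 1/20 - 1/104 - 1/105]
= 17323/414960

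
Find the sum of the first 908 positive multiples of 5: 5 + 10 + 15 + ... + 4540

Factor out 5: = 5(1 + 2 + ... + 908) = 5 × n(n+1)/2
= 5 × 908×909/2
= 5 × 412686
= 2063430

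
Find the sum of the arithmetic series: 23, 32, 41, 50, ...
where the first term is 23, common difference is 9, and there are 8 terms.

Sₙ = n/2 × (first + last)
Last term = a + (n-1)d = 23 + (8-1)×9 = 86
S_8 = 8/2 × (23 + 86)
S_8 = 8/2 × 109 = 436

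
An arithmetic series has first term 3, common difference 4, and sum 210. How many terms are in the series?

Using S = n/2 × [2a + (n-1)d]
210 = n/2 × [2(3) + (n-1)(4)]
210 = n/2 × [6 + 4n - 4]
420 = n × [2 + 4n]
4n² + (2)n - 420 = 0
Discriminant: Δ = (2)² - 4(4)(-420) = 4 + 6720 = 6724
√Δ = 82
n = [-(2) + √Δ] / (2·4) = (-2 + 82) / 8 = 80 / 8 = 10
(The negative root is discarded since n must be a positive integer.)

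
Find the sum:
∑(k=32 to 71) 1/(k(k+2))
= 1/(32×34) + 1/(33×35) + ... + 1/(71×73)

Partial fractions: 1/(k(k+2)) = (1/2)[1/k - 1/(k+2)]
Telescoping leaves the first two and last two terms:
= (1/2)[1/32 + 1/33 - 1/72 - 1/73]
= 7855/462528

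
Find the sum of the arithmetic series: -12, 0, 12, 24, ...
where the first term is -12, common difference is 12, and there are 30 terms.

Sₙ = n/2 × (first + last)
Last term = a + (n-1)d = -12 + (30-1)×12 = 336
S_30 = 30/2 × (-12 + 336)
S_30 = 30/2 × 324 = 4860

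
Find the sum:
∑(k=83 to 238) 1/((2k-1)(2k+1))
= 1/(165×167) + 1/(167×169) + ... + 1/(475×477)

Partial fractions: 1/((2k-1)(2k+1)) = (1/2)[1/(2k-1) - 1/(2k+1)]
The series telescopes:
= (1/2)[1/165 - 1/477]
= 52/26235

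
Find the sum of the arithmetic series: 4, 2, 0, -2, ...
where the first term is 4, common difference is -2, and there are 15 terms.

Sₙ = n/2 × (first + last)
Last term = a + (n-1)d = 4 + (15-1)×(-2) = -24
S_15 = 15/2 × (4 + (-24))
S_15 = 15/2 × (-20) = -150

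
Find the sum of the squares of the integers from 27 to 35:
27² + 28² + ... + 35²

Use ∑_{k=1}^{n} k² = n(n+1)(2n+1)/6, then subtract the first 26 terms.
∑_{k=1}^{35} k² = 35×36×71/6 = 14910
∑_{k=1}^{26} k² = 26×27×53/6 = 6201
∑_{k=27}^{35} k² = 14910 - 6201 = 8709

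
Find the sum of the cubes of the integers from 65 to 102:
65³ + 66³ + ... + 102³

Use ∑_{k=1}^{n} k³ = [n(n+1)/2]², then subtract the first 64 terms.
∑_{k=1}^{102} k³ = [102×103/2]² = 5253² = 27594009
∑_{k=1}^{64} k³ = [64×65/2]² = 2080² = 4326400
∑_{k=65}^{102} k³ = 27594009 - 4326400 = 23267609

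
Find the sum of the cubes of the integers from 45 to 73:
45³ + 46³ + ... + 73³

Use ∑_{k=1}^{n} k³ = [n(n+1)/2]², then subtract the first 44 terms.
∑_{k=1}^{73} k³ = [73×74/2]² = 2701² = 7295401
∑_{k=1}^{44} k³ = [44×45/2]² = 990² = 980100
∑_{k=45}^{73} k³ = 7295401 - 980100 = 6315301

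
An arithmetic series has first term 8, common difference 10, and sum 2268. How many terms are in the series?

Using S = n/2 × [2a + (n-1)d]
2268 = n/2 × [2(8) + (n-1)(10)]
2268 = n/2 × [16 + 10n - 10]
4536 = n × [6 + 10n]
10n² + (6)n - 4536 = 0
Discriminant: Δ = (6)² - 4(10)(-4536) = 36 + 181440 = 181476
√Δ = 426
n = [-(6) + √Δ] / (2·10) = (-6 + 426) / 20 = 420 / 20 = 21
(The negative root is discarded since n must be a positive integer.)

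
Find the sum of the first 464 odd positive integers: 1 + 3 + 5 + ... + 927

Sum of first n odd numbers = n²
= 464²
= 215296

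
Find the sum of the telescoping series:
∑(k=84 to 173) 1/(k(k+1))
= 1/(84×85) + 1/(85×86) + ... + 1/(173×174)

Partial fractions: 1/(k(k+1)) = 1/k - 1/(k+1)
The series telescopes:
= (1/84 - 1/85) + (1/85 - 1/86) + ... + (1/173 - 1/174)
= 1/84 - 1/174
= 5/812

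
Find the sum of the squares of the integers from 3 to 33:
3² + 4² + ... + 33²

Use ∑_{k=1}^{n} k² = n(n+1)(2n+1)/6, then subtract the first 2 terms.
∑_{k=1}^{33} k² = 33×34×67/6 = 12529
∑_{k=1}^{2} k² = 2×3×5/6 = 5
∑_{k=3}^{33} k² = 12529 - 5 = 12524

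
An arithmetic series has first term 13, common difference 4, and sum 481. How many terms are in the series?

Using S = n/2 × [2a + (n-1)d]
481 = n/2 × [2(13) + (n-1)(4)]
481 = n/2 × [26 + 4n - 4]
962 = n × [22 + 4n]
4n² + (22)n - 962 = 0
Discriminant: Δ = (22)² - 4(4)(-962) = 484 + 15392 = 15876
√Δ = 126
n = [-(22) + √Δ] / (2·4) = (-22 + 126) / 8 = 104 / 8 = 13
(The negative root is discarded since n must be a positive integer.)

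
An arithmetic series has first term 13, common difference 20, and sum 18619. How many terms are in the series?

Using S = n/2 × [2a + (n-1)d]
18619 = n/2 × [2(13) + (n-1)(20)]
18619 = n/2 × [26 + 20n - 20]
37238 = n × [6 + 20n]
20n² + (6)n - 37238 = 0
Discriminant: Δ = (6)² - 4(20)(-37238) = 36 + 2979040 = 2979076
√Δ = 1726
n = [-(6) + √Δ] / (2·20) = (-6 + 1726) / 40 = 1720 / 40 = 43
(The negative root is discarded since n must be a positive integer.)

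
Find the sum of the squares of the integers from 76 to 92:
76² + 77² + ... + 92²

Use ∑_{k=1}^{n} k² = n(n+1)(2n+1)/6, then subtract the first 75 terms.
∑_{k=1}^{92} k² = 92×93×185/6 = 263810
∑_{k=1}^{75} k² = 75×76×151/6 = 143450
∑_{k=76}^{92} k² = 263810 - 143450 = 120360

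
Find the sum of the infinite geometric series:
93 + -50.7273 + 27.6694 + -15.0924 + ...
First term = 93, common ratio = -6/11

For |r| < 1, S = a / (1 - r)
S = 93 / (1 - (-6/11))
S = 93 / (17/11)
S = 1023/17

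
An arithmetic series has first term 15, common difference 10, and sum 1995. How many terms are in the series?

Using S = n/2 × [2a + (n-1)d]
1995 = n/2 × [2(15) + (n-1)(10)]
1995 = n/2 × [30 + 10n - 10]
3990 = n × [20 + 10n]
10n² + (20)n - 3990 = 0
Discriminant: Δ = (20)² - 4(10)(-3990) = 400 + 159600 = 160000
√Δ = 400
n = [-(20) + √Δ] / (2·10) = (-20 + 400) / 20 = 380 / 20 = 19
(The negative root is discarded since n must be a positive integer.)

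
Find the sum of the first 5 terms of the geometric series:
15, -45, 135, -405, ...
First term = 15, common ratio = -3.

Sₙ = a(1 - rⁿ) / (1 - r)
S_5 = 15(1 - (-3)^5) / (1 - (-3))
S_5 = 15(1 - (-243)) / (4)
S_5 = 915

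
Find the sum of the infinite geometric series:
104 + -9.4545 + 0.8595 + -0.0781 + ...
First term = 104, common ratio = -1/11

For |r| < 1, S = a / (1 - r)
S = 104 / (1 - (-1/11))
S = 104 / (12/11)
S = 286/3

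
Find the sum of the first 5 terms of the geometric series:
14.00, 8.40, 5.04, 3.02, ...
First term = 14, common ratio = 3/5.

Sₙ = a(1 - rⁿ) / (1 - r)
S_5 = 14(1 - (3/5)^5) / (1 - (3/5))
S_5 = 14(1 - (243/3125)) / (2/5)
S_5 = 20174/625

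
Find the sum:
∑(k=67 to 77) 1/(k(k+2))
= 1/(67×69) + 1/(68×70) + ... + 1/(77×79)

Partial fractions: 1/(k(k+2)) = (1/2)[1/k - 1/(k+2)]
Telescoping leaves the first two and last two terms:
= (1/2)[1/67 + 1/68 - 1/78 - 1/79]
= 58289/28074072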